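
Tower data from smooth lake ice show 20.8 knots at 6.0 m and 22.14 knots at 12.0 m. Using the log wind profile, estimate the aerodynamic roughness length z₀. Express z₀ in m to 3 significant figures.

Log law: V(z) ∝ ln(z/z₀). With r = V₁/V₂ = 20.8/22.14 = 0.93948,
r · ln(z₂/z₀) = ln(z₁/z₀) ⇒ ln z₀ = (ln z₁ − r·ln z₂)/(1 − r)
ln z₀ = (1.79176 − 0.93948×2.48491) / 0.06052 = -8.9675
z₀ = exp(-8.9675) = 0.0001275 m

z₀ ≈ 0.000127 m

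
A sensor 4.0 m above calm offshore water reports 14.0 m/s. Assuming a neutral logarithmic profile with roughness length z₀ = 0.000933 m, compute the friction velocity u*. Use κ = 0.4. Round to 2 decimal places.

u* ≈ 0.67 m/s

Log law: V(z) = (u*/κ) · ln(z/z₀) ⇒ u* = κ · V / ln(z/z₀)
u* = 0.4 × 14.0 / ln(4.0/0.000933) = 0.4 × 14.0 / 8.3634
   = 5.6000 / 8.3634 = 0.6696 m/s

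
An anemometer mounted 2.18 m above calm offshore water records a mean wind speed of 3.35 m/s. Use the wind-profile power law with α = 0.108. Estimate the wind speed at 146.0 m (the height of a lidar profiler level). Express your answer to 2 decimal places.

Power-law profile: V₂ = V₁ · (z₂/z₁)^α
V₂ = 3.35 × (146.0/2.18)^0.108 = 3.35 × (66.9725)^0.108
    = 3.35 × 1.5747 = 5.2752 m/s

5.28 m/s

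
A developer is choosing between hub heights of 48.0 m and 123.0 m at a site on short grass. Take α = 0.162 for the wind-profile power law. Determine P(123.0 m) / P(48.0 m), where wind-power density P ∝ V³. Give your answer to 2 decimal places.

1.58

Speed ratio: V_B/V_A = (z_B/z_A)^α = (123.0/48.0)^0.162 = (2.5625)^0.162 = 1.16467
Power-density ratio: P_B/P_A = (V_B/V_A)³ = (1.16467)³ = 1.57983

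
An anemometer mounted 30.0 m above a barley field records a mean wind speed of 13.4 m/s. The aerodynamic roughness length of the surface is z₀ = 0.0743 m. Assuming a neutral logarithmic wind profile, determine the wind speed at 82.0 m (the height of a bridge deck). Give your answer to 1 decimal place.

15.6 m/s

Log law: V(z) ∝ ln(z/z₀), so V₂/V₁ = ln(z₂/z₀) / ln(z₁/z₀).
ln(82.0/0.0743) = 7.0064, ln(30.0/0.0743) = 6.0008
V₂ = 13.4 × 7.0064/6.0008 = 13.4 × 1.1676 = 15.6454 m/s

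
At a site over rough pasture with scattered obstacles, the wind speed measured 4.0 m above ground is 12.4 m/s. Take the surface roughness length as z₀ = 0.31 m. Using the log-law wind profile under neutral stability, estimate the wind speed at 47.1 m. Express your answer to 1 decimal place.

Log law: V(z) ∝ ln(z/z₀), so V₂/V₁ = ln(z₂/z₀) / ln(z₁/z₀).
ln(47.1/0.31) = 5.0235, ln(4.0/0.31) = 2.5575
V₂ = 12.4 × 5.0235/2.5575 = 12.4 × 1.9642 = 24.3564 m/s

24.4 m/s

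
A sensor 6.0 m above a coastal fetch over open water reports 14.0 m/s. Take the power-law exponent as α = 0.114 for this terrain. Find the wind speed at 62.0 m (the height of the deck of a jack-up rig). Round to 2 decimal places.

Power-law profile: V₂ = V₁ · (z₂/z₁)^α
V₂ = 14.0 × (62.0/6.0)^0.114 = 14.0 × (10.3333)^0.114
    = 14.0 × 1.3050 = 18.2705 m/s

18.27 m/s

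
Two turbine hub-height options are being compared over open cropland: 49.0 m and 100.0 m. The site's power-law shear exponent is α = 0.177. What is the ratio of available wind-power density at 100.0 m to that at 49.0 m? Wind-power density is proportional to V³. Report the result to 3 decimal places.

1.461

Speed ratio: V_B/V_A = (z_B/z_A)^α = (100.0/49.0)^0.177 = (2.0408)^0.177 = 1.13458
Power-density ratio: P_B/P_A = (V_B/V_A)³ = (1.13458)³ = 1.46051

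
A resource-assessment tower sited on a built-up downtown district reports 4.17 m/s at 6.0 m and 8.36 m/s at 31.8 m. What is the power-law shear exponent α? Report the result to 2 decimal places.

Power law: V₂/V₁ = (z₂/z₁)^α ⇒ α = ln(V₂/V₁) / ln(z₂/z₁)
α = ln(8.36/4.17) / ln(31.8/6.0) = ln(2.0048) / ln(5.3000)
  = 0.69554 / 1.66771 = 0.41707

α ≈ 0.42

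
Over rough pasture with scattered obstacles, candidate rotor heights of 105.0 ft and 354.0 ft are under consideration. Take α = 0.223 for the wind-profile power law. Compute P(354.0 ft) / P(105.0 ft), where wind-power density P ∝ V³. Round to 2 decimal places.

2.25

Speed ratio: V_B/V_A = (z_B/z_A)^α = (354.0/105.0)^0.223 = (3.3714)^0.223 = 1.31130
Power-density ratio: P_B/P_A = (V_B/V_A)³ = (1.31130)³ = 2.25480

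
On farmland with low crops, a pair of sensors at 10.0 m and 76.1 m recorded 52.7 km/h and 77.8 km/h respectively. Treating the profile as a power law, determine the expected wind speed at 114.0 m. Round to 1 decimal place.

First find α: α = ln(V₂/V₁)/ln(z₂/z₁) = ln(77.8/52.7)/ln(76.1/10.0) = 0.38953/2.02946 = 0.1919
Extrapolate from 76.1 m to 114.0 m: V₃ = 77.8 × (114.0/76.1)^0.1919 = 77.8 × 1.0807 = 84.0752 km/h

84.1 km/h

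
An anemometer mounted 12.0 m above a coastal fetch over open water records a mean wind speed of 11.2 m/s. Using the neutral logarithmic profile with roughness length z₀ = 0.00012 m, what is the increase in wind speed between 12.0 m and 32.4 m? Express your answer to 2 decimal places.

Log law: V₂ = V₁ · ln(z₂/z₀)/ln(z₁/z₀) = 11.2 × 12.5062/11.5129 = 12.1663 m/s
ΔV = 12.1663 − 11.2 = 0.9663 m/s

0.97 m/s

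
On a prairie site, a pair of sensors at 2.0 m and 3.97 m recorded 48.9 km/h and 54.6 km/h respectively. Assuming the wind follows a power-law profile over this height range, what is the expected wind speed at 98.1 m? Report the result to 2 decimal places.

91.45 km/h

First find α: α = ln(V₂/V₁)/ln(z₂/z₁) = ln(54.6/48.9)/ln(3.97/2.0) = 0.11026/0.68562 = 0.1608
Extrapolate from 3.97 m to 98.1 m: V₃ = 54.6 × (98.1/3.97)^0.1608 = 54.6 × 1.6749 = 91.4504 km/h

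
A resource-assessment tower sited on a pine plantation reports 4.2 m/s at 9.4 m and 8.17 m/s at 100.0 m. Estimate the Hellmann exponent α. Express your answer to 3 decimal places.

α ≈ 0.281

Power law: V₂/V₁ = (z₂/z₁)^α ⇒ α = ln(V₂/V₁) / ln(z₂/z₁)
α = ln(8.17/4.2) / ln(100.0/9.4) = ln(1.9452) / ln(10.6383)
  = 0.66538 / 2.36446 = 0.28141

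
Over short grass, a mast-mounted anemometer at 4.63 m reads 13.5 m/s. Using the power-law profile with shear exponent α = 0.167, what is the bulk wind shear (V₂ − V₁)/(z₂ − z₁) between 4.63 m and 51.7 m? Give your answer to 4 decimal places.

0.1423 m/s/m

Power law: V₂ = V₁ · (z₂/z₁)^α = 13.5 × (11.1663)^0.167 = 20.1992 m/s
ΔV/Δz = (20.1992 − 13.5)/(51.7 − 4.63) = 6.6992/47.0700 = 0.14232 m/s/m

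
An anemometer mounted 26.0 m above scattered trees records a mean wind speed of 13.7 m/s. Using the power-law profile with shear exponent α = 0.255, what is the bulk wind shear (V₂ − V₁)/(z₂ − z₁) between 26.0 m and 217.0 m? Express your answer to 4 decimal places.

Power law: V₂ = V₁ · (z₂/z₁)^α = 13.7 × (8.3462)^0.255 = 23.5342 m/s
ΔV/Δz = (23.5342 − 13.7)/(217.0 − 26.0) = 9.8342/191.0000 = 0.05149 m/s/m

0.0515 m/s/m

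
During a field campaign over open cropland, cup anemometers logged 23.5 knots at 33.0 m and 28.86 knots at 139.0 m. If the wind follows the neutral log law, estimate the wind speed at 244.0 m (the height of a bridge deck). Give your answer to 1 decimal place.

Log law: V ∝ ln(z/z₀). From the pair, with r = V₁/V₂ = 0.81428,
ln z₀ = (ln z₁ − r·ln z₂)/(1 − r) = (3.4965 − 0.81428×4.9345)/0.18572 = -2.8080 → z₀ = 0.06032 m
V₃ = V₁ · ln(z₃/z₀)/ln(z₁/z₀) = 23.5 × 8.3052/6.3045 = 30.9574 knots

31.0 knots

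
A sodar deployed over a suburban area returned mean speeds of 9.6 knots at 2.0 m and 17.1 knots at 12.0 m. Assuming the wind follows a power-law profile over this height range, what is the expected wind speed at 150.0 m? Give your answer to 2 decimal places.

First find α: α = ln(V₂/V₁)/ln(z₂/z₁) = ln(17.1/9.6)/ln(12.0/2.0) = 0.57732/1.79176 = 0.3222
Extrapolate from 12.0 m to 150.0 m: V₃ = 17.1 × (150.0/12.0)^0.3222 = 17.1 × 2.2565 = 38.5857 knots

38.59 knots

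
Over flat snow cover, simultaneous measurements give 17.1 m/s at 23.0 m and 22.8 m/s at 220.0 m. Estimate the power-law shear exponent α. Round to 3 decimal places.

Power law: V₂/V₁ = (z₂/z₁)^α ⇒ α = ln(V₂/V₁) / ln(z₂/z₁)
α = ln(22.8/17.1) / ln(220.0/23.0) = ln(1.3333) / ln(9.5652)
  = 0.28768 / 2.25813 = 0.12740

α ≈ 0.127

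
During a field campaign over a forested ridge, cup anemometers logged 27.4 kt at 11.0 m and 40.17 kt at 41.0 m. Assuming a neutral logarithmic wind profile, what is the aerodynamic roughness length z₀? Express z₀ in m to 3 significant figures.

z₀ ≈ 0.654 m

Log law: V(z) ∝ ln(z/z₀). With r = V₁/V₂ = 27.4/40.17 = 0.68210,
r · ln(z₂/z₀) = ln(z₁/z₀) ⇒ ln z₀ = (ln z₁ − r·ln z₂)/(1 − r)
ln z₀ = (2.39790 − 0.68210×3.71357) / 0.31790 = -0.4251
z₀ = exp(-0.4251) = 0.6537 m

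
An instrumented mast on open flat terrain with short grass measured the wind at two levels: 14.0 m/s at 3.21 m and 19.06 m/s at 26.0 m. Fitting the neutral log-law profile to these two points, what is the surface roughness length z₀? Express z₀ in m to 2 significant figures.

z₀ ≈ 0.0098 m

Log law: V(z) ∝ ln(z/z₀). With r = V₁/V₂ = 14.0/19.06 = 0.73452,
r · ln(z₂/z₀) = ln(z₁/z₀) ⇒ ln z₀ = (ln z₁ − r·ln z₂)/(1 − r)
ln z₀ = (1.16627 − 0.73452×3.25810) / 0.26548 = -4.6214
z₀ = exp(-4.6214) = 0.009839 m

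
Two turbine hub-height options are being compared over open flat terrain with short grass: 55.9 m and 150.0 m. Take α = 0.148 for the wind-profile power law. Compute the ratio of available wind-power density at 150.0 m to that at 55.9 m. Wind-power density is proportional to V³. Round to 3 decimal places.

Speed ratio: V_B/V_A = (z_B/z_A)^α = (150.0/55.9)^0.148 = (2.6834)^0.148 = 1.15730
Power-density ratio: P_B/P_A = (V_B/V_A)³ = (1.15730)³ = 1.55001

1.550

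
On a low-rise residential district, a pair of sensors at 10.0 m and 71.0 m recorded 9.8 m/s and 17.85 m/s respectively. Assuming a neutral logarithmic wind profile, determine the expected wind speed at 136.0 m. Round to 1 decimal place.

Log law: V ∝ ln(z/z₀). From the pair, with r = V₁/V₂ = 0.54902,
ln z₀ = (ln z₁ − r·ln z₂)/(1 − r) = (2.3026 − 0.54902×4.2627)/0.45098 = -0.0836 → z₀ = 0.9198 m
V₃ = V₁ · ln(z₃/z₀)/ln(z₁/z₀) = 9.8 × 4.9963/2.3862 = 20.5194 m/s

20.5 m/s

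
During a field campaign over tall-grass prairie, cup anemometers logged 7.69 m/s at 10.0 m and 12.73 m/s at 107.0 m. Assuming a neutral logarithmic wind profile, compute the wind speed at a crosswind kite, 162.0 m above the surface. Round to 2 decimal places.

13.61 m/s

Log law: V ∝ ln(z/z₀). From the pair, with r = V₁/V₂ = 0.60408,
ln z₀ = (ln z₁ − r·ln z₂)/(1 − r) = (2.3026 − 0.60408×4.6728)/0.39592 = -1.3139 → z₀ = 0.2688 m
V₃ = V₁ · ln(z₃/z₀)/ln(z₁/z₀) = 7.69 × 6.4015/3.6165 = 13.6119 m/s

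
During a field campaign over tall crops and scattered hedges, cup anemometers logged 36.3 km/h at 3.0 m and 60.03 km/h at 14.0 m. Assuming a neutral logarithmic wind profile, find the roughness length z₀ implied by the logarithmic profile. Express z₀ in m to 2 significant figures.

Log law: V(z) ∝ ln(z/z₀). With r = V₁/V₂ = 36.3/60.03 = 0.60470,
r · ln(z₂/z₀) = ln(z₁/z₀) ⇒ ln z₀ = (ln z₁ − r·ln z₂)/(1 − r)
ln z₀ = (1.09861 − 0.60470×2.63906) / 0.39530 = -1.2578
z₀ = exp(-1.2578) = 0.2843 m

z₀ ≈ 0.28 m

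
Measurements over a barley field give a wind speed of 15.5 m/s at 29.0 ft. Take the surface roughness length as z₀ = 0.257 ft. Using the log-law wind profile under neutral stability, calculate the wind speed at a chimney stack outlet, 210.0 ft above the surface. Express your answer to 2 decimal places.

Log law: V(z) ∝ ln(z/z₀), so V₂/V₁ = ln(z₂/z₀) / ln(z₁/z₀).
ln(210.0/0.257) = 6.7058, ln(29.0/0.257) = 4.7260
V₂ = 15.5 × 6.7058/4.7260 = 15.5 × 1.4189 = 21.9933 m/s

21.99 m/s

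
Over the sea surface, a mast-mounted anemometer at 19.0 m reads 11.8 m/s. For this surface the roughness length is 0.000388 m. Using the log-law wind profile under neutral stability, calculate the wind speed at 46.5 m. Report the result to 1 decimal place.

12.8 m/s

Log law: V(z) ∝ ln(z/z₀), so V₂/V₁ = ln(z₂/z₀) / ln(z₁/z₀).
ln(46.5/0.000388) = 11.6940, ln(19.0/0.000388) = 10.7989
V₂ = 11.8 × 11.6940/10.7989 = 11.8 × 1.0829 = 12.7780 m/s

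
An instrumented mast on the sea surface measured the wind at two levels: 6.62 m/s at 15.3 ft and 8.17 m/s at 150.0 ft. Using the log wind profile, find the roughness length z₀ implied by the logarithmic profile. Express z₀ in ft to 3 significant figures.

Log law: V(z) ∝ ln(z/z₀). With r = V₁/V₂ = 6.62/8.17 = 0.81028,
r · ln(z₂/z₀) = ln(z₁/z₀) ⇒ ln z₀ = (ln z₁ − r·ln z₂)/(1 − r)
ln z₀ = (2.72785 − 0.81028×5.01064) / 0.18972 = -7.0218
z₀ = exp(-7.0218) = 0.0008922 ft

z₀ ≈ 0.000892 ft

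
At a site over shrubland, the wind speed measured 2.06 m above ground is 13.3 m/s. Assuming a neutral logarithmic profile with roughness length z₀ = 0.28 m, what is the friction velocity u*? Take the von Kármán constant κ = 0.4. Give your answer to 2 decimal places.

Log law: V(z) = (u*/κ) · ln(z/z₀) ⇒ u* = κ · V / ln(z/z₀)
u* = 0.4 × 13.3 / ln(2.06/0.28) = 0.4 × 13.3 / 1.9957
   = 5.3200 / 1.9957 = 2.6658 m/s

u* ≈ 2.67 m/s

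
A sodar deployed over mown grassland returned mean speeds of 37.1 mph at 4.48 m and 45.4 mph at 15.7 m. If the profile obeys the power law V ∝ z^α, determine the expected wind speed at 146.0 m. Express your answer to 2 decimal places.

65.01 mph

First find α: α = ln(V₂/V₁)/ln(z₂/z₁) = ln(45.4/37.1)/ln(15.7/4.48) = 0.20190/1.25404 = 0.1610
Extrapolate from 15.7 m to 146.0 m: V₃ = 45.4 × (146.0/15.7)^0.1610 = 45.4 × 1.4319 = 65.0089 mph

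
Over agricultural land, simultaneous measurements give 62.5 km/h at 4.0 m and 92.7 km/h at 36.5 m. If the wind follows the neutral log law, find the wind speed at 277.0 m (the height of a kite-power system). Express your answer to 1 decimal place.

120.4 km/h

Log law: V ∝ ln(z/z₀). From the pair, with r = V₁/V₂ = 0.67422,
ln z₀ = (ln z₁ − r·ln z₂)/(1 − r) = (1.3863 − 0.67422×3.5973)/0.32578 = -3.1895 → z₀ = 0.04119 m
V₃ = V₁ · ln(z₃/z₀)/ln(z₁/z₀) = 62.5 × 8.8135/4.5758 = 120.3825 km/h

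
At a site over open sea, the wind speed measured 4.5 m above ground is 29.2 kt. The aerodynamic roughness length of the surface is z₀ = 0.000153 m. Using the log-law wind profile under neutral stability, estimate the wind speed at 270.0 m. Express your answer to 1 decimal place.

Log law: V(z) ∝ ln(z/z₀), so V₂/V₁ = ln(z₂/z₀) / ln(z₁/z₀).
ln(270.0/0.000153) = 14.3835, ln(4.5/0.000153) = 10.2892
V₂ = 29.2 × 14.3835/10.2892 = 29.2 × 1.3979 = 40.8195 kt

40.8 kt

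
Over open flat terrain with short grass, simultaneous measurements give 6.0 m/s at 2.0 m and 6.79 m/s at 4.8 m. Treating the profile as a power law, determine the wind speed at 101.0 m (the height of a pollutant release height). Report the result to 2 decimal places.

First find α: α = ln(V₂/V₁)/ln(z₂/z₁) = ln(6.79/6.0)/ln(4.8/2.0) = 0.12369/0.87547 = 0.1413
Extrapolate from 4.8 m to 101.0 m: V₃ = 6.79 × (101.0/4.8)^0.1413 = 6.79 × 1.5379 = 10.4425 m/s

10.44 m/s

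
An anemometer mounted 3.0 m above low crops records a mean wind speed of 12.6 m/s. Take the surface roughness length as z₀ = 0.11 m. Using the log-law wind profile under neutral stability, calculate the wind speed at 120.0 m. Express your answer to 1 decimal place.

26.7 m/s

Log law: V(z) ∝ ln(z/z₀), so V₂/V₁ = ln(z₂/z₀) / ln(z₁/z₀).
ln(120.0/0.11) = 6.9948, ln(3.0/0.11) = 3.3059
V₂ = 12.6 × 6.9948/3.3059 = 12.6 × 2.1159 = 26.6597 m/s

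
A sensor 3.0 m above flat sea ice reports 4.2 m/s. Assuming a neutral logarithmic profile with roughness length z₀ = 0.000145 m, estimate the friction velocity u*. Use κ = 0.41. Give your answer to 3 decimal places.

u* ≈ 0.173 m/s

Log law: V(z) = (u*/κ) · ln(z/z₀) ⇒ u* = κ · V / ln(z/z₀)
u* = 0.41 × 4.2 / ln(3.0/0.000145) = 0.41 × 4.2 / 9.9374
   = 1.7220 / 9.9374 = 0.1733 m/s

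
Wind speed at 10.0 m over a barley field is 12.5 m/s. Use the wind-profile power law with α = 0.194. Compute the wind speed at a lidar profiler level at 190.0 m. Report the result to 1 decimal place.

22.1 m/s

Power-law profile: V₂ = V₁ · (z₂/z₁)^α
V₂ = 12.5 × (190.0/10.0)^0.194 = 12.5 × (19.0000)^0.194
    = 12.5 × 1.7704 = 22.1303 m/s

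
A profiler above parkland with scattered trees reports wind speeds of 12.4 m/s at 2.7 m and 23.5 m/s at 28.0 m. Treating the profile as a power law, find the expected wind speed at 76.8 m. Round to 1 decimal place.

First find α: α = ln(V₂/V₁)/ln(z₂/z₁) = ln(23.5/12.4)/ln(28.0/2.7) = 0.63930/2.33895 = 0.2733
Extrapolate from 28.0 m to 76.8 m: V₃ = 23.5 × (76.8/28.0)^0.2733 = 23.5 × 1.3176 = 30.9629 m/s

31.0 m/s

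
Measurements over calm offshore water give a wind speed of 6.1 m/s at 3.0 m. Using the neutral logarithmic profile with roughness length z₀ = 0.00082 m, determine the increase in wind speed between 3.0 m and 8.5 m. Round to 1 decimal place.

Log law: V₂ = V₁ · ln(z₂/z₀)/ln(z₁/z₀) = 6.1 × 9.2463/8.2048 = 6.8743 m/s
ΔV = 6.8743 − 6.1 = 0.7743 m/s

0.8 m/s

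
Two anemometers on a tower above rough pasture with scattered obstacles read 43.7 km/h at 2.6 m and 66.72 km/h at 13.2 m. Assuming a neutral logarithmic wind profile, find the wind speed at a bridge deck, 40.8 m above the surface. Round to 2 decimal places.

Log law: V ∝ ln(z/z₀). From the pair, with r = V₁/V₂ = 0.65498,
ln z₀ = (ln z₁ − r·ln z₂)/(1 − r) = (0.9555 − 0.65498×2.5802)/0.34502 = -2.1287 → z₀ = 0.1190 m
V₃ = V₁ · ln(z₃/z₀)/ln(z₁/z₀) = 43.7 × 5.8374/3.0843 = 82.7089 km/h

82.71 km/h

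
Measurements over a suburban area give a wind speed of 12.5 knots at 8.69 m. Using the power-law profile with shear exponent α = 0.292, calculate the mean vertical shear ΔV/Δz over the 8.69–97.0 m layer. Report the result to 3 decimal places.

Power law: V₂ = V₁ · (z₂/z₁)^α = 12.5 × (11.1623)^0.292 = 25.2845 knots
ΔV/Δz = (25.2845 − 12.5)/(97.0 − 8.69) = 12.7845/88.3100 = 0.14477 knots/m

0.145 knots/m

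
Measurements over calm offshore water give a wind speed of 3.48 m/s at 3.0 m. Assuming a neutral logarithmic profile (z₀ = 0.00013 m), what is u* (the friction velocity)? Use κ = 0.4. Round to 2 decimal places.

Log law: V(z) = (u*/κ) · ln(z/z₀) ⇒ u* = κ · V / ln(z/z₀)
u* = 0.4 × 3.48 / ln(3.0/0.00013) = 0.4 × 3.48 / 10.0466
   = 1.3920 / 10.0466 = 0.1386 m/s

u* ≈ 0.14 m/s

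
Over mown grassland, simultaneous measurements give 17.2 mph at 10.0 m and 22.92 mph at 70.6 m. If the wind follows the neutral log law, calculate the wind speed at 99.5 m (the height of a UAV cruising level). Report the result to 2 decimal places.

23.92 mph

Log law: V ∝ ln(z/z₀). From the pair, with r = V₁/V₂ = 0.75044,
ln z₀ = (ln z₁ − r·ln z₂)/(1 − r) = (2.3026 − 0.75044×4.2570)/0.24956 = -3.5744 → z₀ = 0.02803 m
V₃ = V₁ · ln(z₃/z₀)/ln(z₁/z₀) = 17.2 × 8.1746/5.8770 = 23.9242 mph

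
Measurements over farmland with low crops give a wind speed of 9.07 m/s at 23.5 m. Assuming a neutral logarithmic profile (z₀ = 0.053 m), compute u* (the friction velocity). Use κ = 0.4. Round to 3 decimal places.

Log law: V(z) = (u*/κ) · ln(z/z₀) ⇒ u* = κ · V / ln(z/z₀)
u* = 0.4 × 9.07 / ln(23.5/0.053) = 0.4 × 9.07 / 6.0945
   = 3.6280 / 6.0945 = 0.5953 m/s

u* ≈ 0.595 m/s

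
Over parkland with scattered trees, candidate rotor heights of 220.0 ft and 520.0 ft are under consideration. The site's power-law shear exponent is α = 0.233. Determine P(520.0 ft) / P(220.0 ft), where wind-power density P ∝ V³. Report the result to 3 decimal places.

Speed ratio: V_B/V_A = (z_B/z_A)^α = (520.0/220.0)^0.233 = (2.3636)^0.233 = 1.22192
Power-density ratio: P_B/P_A = (V_B/V_A)³ = (1.22192)³ = 1.82445

1.824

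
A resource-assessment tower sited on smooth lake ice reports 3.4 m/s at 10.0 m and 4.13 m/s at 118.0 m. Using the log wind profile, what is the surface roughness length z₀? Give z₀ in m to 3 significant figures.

Log law: V(z) ∝ ln(z/z₀). With r = V₁/V₂ = 3.4/4.13 = 0.82324,
r · ln(z₂/z₀) = ln(z₁/z₀) ⇒ ln z₀ = (ln z₁ − r·ln z₂)/(1 − r)
ln z₀ = (2.30259 − 0.82324×4.77068) / 0.17676 = -9.1927
z₀ = exp(-9.1927) = 0.0001018 m

z₀ ≈ 0.000102 m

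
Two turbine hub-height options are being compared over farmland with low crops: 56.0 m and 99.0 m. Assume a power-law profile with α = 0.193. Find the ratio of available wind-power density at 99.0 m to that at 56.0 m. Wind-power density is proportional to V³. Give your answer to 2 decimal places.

1.39

Speed ratio: V_B/V_A = (z_B/z_A)^α = (99.0/56.0)^0.193 = (1.7679)^0.193 = 1.11624
Power-density ratio: P_B/P_A = (V_B/V_A)³ = (1.11624)³ = 1.39082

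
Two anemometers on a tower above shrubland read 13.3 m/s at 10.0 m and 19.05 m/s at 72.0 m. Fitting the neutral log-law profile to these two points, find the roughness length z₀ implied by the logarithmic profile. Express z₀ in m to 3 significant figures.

z₀ ≈ 0.104 m

Log law: V(z) ∝ ln(z/z₀). With r = V₁/V₂ = 13.3/19.05 = 0.69816,
r · ln(z₂/z₀) = ln(z₁/z₀) ⇒ ln z₀ = (ln z₁ − r·ln z₂)/(1 − r)
ln z₀ = (2.30259 − 0.69816×4.27667) / 0.30184 = -2.2636
z₀ = exp(-2.2636) = 0.1040 m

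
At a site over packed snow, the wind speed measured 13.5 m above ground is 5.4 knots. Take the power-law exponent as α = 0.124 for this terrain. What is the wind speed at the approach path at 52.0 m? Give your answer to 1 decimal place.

Power-law profile: V₂ = V₁ · (z₂/z₁)^α
V₂ = 5.4 × (52.0/13.5)^0.124 = 5.4 × (3.8519)^0.124
    = 5.4 × 1.1820 = 6.3829 knots

6.4 knots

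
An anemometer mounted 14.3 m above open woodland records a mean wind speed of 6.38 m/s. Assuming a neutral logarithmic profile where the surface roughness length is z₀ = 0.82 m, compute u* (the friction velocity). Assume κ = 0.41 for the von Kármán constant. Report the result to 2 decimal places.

u* ≈ 0.92 m/s

Log law: V(z) = (u*/κ) · ln(z/z₀) ⇒ u* = κ · V / ln(z/z₀)
u* = 0.41 × 6.38 / ln(14.3/0.82) = 0.41 × 6.38 / 2.8587
   = 2.6158 / 2.8587 = 0.9150 m/s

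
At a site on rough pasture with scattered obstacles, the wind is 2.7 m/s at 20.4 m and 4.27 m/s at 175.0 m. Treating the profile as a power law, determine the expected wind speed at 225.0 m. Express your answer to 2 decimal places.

First find α: α = ln(V₂/V₁)/ln(z₂/z₁) = ln(4.27/2.7)/ln(175.0/20.4) = 0.45836/2.14925 = 0.2133
Extrapolate from 175.0 m to 225.0 m: V₃ = 4.27 × (225.0/175.0)^0.2133 = 4.27 × 1.0551 = 4.5051 m/s

4.51 m/s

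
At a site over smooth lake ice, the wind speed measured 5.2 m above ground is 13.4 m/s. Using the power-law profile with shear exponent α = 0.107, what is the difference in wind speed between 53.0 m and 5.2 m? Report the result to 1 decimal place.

3.8 m/s

Power law: V₂ = V₁ · (z₂/z₁)^α = 13.4 × (10.1923)^0.107 = 17.1787 m/s
ΔV = 17.1787 − 13.4 = 3.7787 m/s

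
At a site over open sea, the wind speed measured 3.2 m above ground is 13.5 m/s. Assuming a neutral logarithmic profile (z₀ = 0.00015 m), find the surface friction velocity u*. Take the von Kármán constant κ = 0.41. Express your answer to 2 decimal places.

Log law: V(z) = (u*/κ) · ln(z/z₀) ⇒ u* = κ · V / ln(z/z₀)
u* = 0.41 × 13.5 / ln(3.2/0.00015) = 0.41 × 13.5 / 9.9680
   = 5.5350 / 9.9680 = 0.5553 m/s

u* ≈ 0.56 m/s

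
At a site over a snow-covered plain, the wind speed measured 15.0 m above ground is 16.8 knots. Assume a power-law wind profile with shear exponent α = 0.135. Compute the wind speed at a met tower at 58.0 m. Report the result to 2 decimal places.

Power-law profile: V₂ = V₁ · (z₂/z₁)^α
V₂ = 16.8 × (58.0/15.0)^0.135 = 16.8 × (3.8667)^0.135
    = 16.8 × 1.2003 = 20.1651 knots

20.17 knots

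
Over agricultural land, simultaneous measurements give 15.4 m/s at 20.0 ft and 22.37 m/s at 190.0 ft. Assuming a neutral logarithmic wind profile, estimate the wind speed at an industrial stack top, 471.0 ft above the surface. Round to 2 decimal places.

Log law: V ∝ ln(z/z₀). From the pair, with r = V₁/V₂ = 0.68842,
ln z₀ = (ln z₁ − r·ln z₂)/(1 − r) = (2.9957 − 0.68842×5.2470)/0.31158 = -1.9784 → z₀ = 0.1383 ft
V₃ = V₁ · ln(z₃/z₀)/ln(z₁/z₀) = 15.4 × 8.1333/4.9742 = 25.1807 m/s

25.18 m/s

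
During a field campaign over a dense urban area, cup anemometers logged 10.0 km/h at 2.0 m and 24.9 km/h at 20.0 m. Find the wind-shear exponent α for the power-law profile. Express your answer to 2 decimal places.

α ≈ 0.40

Power law: V₂/V₁ = (z₂/z₁)^α ⇒ α = ln(V₂/V₁) / ln(z₂/z₁)
α = ln(24.9/10.0) / ln(20.0/2.0) = ln(2.4900) / ln(10.0000)
  = 0.91228 / 2.30259 = 0.39620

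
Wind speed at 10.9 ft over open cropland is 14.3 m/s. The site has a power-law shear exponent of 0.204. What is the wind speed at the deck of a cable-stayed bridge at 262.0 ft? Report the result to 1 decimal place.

27.4 m/s

Power-law profile: V₂ = V₁ · (z₂/z₁)^α
V₂ = 14.3 × (262.0/10.9)^0.204 = 14.3 × (24.0367)^0.204
    = 14.3 × 1.9129 = 27.3549 m/s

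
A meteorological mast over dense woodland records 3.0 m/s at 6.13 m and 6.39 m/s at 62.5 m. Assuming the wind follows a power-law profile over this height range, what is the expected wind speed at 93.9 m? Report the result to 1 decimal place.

7.3 m/s

First find α: α = ln(V₂/V₁)/ln(z₂/z₁) = ln(6.39/3.0)/ln(62.5/6.13) = 0.75612/2.32197 = 0.3256
Extrapolate from 62.5 m to 93.9 m: V₃ = 6.39 × (93.9/62.5)^0.3256 = 6.39 × 1.1417 = 7.2957 m/s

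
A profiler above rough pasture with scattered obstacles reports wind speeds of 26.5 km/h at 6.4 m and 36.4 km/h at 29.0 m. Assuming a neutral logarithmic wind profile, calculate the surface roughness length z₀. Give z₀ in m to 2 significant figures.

Log law: V(z) ∝ ln(z/z₀). With r = V₁/V₂ = 26.5/36.4 = 0.72802,
r · ln(z₂/z₀) = ln(z₁/z₀) ⇒ ln z₀ = (ln z₁ − r·ln z₂)/(1 − r)
ln z₀ = (1.85630 − 0.72802×3.36730) / 0.27198 = -2.1883
z₀ = exp(-2.1883) = 0.1121 m

z₀ ≈ 0.11 m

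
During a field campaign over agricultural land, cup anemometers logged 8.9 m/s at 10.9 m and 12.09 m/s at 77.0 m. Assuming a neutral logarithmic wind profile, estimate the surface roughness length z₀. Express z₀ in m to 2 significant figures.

z₀ ≈ 0.047 m

Log law: V(z) ∝ ln(z/z₀). With r = V₁/V₂ = 8.9/12.09 = 0.73615,
r · ln(z₂/z₀) = ln(z₁/z₀) ⇒ ln z₀ = (ln z₁ − r·ln z₂)/(1 − r)
ln z₀ = (2.38876 − 0.73615×4.34381) / 0.26385 = -3.0657
z₀ = exp(-3.0657) = 0.04662 m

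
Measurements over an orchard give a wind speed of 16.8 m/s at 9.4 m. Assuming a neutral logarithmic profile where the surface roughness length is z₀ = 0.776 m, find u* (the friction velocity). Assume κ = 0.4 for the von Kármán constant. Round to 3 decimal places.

Log law: V(z) = (u*/κ) · ln(z/z₀) ⇒ u* = κ · V / ln(z/z₀)
u* = 0.4 × 16.8 / ln(9.4/0.776) = 0.4 × 16.8 / 2.4943
   = 6.7200 / 2.4943 = 2.6941 m/s

u* ≈ 2.694 m/s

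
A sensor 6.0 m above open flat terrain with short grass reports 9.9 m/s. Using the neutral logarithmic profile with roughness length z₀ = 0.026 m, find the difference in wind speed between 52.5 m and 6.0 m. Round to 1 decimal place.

Log law: V₂ = V₁ · ln(z₂/z₀)/ln(z₁/z₀) = 9.9 × 7.6105/5.4414 = 13.8463 m/s
ΔV = 13.8463 − 9.9 = 3.9463 m/s

3.9 m/s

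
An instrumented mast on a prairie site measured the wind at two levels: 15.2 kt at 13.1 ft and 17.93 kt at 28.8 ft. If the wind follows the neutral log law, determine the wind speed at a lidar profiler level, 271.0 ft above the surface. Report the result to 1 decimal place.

25.7 kt

Log law: V ∝ ln(z/z₀). From the pair, with r = V₁/V₂ = 0.84774,
ln z₀ = (ln z₁ − r·ln z₂)/(1 − r) = (2.5726 − 0.84774×3.3604)/0.15226 = -1.8135 → z₀ = 0.1631 ft
V₃ = V₁ · ln(z₃/z₀)/ln(z₁/z₀) = 15.2 × 7.4156/4.3861 = 25.6988 kt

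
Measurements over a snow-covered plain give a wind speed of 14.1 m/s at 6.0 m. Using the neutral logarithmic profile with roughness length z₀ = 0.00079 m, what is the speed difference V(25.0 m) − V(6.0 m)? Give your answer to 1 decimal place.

2.3 m/s

Log law: V₂ = V₁ · ln(z₂/z₀)/ln(z₁/z₀) = 14.1 × 10.3624/8.9352 = 16.3520 m/s
ΔV = 16.3520 − 14.1 = 2.2520 m/s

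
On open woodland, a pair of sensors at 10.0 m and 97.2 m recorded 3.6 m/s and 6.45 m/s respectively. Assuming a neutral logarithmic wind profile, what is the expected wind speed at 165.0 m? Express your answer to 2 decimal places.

Log law: V ∝ ln(z/z₀). From the pair, with r = V₁/V₂ = 0.55814,
ln z₀ = (ln z₁ − r·ln z₂)/(1 − r) = (2.3026 − 0.55814×4.5768)/0.44186 = -0.5701 → z₀ = 0.5655 m
V₃ = V₁ · ln(z₃/z₀)/ln(z₁/z₀) = 3.6 × 5.6760/2.8727 = 7.1132 m/s

7.11 m/s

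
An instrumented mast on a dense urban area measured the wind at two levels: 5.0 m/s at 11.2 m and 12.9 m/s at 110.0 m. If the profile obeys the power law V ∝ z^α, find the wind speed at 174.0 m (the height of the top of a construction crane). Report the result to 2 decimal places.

15.60 m/s

First find α: α = ln(V₂/V₁)/ln(z₂/z₁) = ln(12.9/5.0)/ln(110.0/11.2) = 0.94779/2.28457 = 0.4149
Extrapolate from 110.0 m to 174.0 m: V₃ = 12.9 × (174.0/110.0)^0.4149 = 12.9 × 1.2095 = 15.6032 m/s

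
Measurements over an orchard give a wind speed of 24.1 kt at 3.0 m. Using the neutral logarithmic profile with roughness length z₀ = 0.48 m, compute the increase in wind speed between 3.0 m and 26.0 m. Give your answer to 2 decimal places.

28.40 kt

Log law: V₂ = V₁ · ln(z₂/z₀)/ln(z₁/z₀) = 24.1 × 3.9921/1.8326 = 52.4990 kt
ΔV = 52.4990 − 24.1 = 28.3990 kt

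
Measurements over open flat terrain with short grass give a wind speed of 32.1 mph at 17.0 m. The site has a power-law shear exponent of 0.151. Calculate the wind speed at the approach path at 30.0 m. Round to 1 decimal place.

35.0 mph

Power-law profile: V₂ = V₁ · (z₂/z₁)^α
V₂ = 32.1 × (30.0/17.0)^0.151 = 32.1 × (1.7647)^0.151
    = 32.1 × 1.0896 = 34.9746 mph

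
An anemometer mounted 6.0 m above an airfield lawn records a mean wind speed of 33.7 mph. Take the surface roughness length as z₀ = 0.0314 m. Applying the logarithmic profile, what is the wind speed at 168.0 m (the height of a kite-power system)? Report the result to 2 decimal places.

Log law: V(z) ∝ ln(z/z₀), so V₂/V₁ = ln(z₂/z₀) / ln(z₁/z₀).
ln(168.0/0.0314) = 8.5849, ln(6.0/0.0314) = 5.2527
V₂ = 33.7 × 8.5849/5.2527 = 33.7 × 1.6344 = 55.0786 mph

55.08 mph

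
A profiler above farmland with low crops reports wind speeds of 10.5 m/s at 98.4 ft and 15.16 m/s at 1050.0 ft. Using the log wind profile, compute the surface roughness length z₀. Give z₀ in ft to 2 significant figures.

z₀ ≈ 0.47 ft

Log law: V(z) ∝ ln(z/z₀). With r = V₁/V₂ = 10.5/15.16 = 0.69261,
r · ln(z₂/z₀) = ln(z₁/z₀) ⇒ ln z₀ = (ln z₁ − r·ln z₂)/(1 − r)
ln z₀ = (4.58904 − 0.69261×6.95655) / 0.30739 = -0.7455
z₀ = exp(-0.7455) = 0.4745 ft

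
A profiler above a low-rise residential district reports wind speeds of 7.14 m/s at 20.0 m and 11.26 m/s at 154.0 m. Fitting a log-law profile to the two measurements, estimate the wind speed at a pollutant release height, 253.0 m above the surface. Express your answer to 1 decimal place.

12.3 m/s

Log law: V ∝ ln(z/z₀). From the pair, with r = V₁/V₂ = 0.63410,
ln z₀ = (ln z₁ − r·ln z₂)/(1 − r) = (2.9957 − 0.63410×5.0370)/0.36590 = -0.5417 → z₀ = 0.5817 m
V₃ = V₁ · ln(z₃/z₀)/ln(z₁/z₀) = 7.14 × 6.0751/3.5375 = 12.2620 m/s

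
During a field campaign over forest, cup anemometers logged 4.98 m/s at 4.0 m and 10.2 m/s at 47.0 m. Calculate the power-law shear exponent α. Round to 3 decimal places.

α ≈ 0.291

Power law: V₂/V₁ = (z₂/z₁)^α ⇒ α = ln(V₂/V₁) / ln(z₂/z₁)
α = ln(10.2/4.98) / ln(47.0/4.0) = ln(2.0482) / ln(11.7500)
  = 0.71696 / 2.46385 = 0.29099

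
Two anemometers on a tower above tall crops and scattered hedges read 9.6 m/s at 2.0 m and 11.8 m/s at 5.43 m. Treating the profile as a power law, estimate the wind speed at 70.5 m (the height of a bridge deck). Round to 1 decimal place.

First find α: α = ln(V₂/V₁)/ln(z₂/z₁) = ln(11.8/9.6)/ln(5.43/2.0) = 0.20634/0.99879 = 0.2066
Extrapolate from 5.43 m to 70.5 m: V₃ = 11.8 × (70.5/5.43)^0.2066 = 11.8 × 1.6983 = 20.0398 m/s

20.0 m/s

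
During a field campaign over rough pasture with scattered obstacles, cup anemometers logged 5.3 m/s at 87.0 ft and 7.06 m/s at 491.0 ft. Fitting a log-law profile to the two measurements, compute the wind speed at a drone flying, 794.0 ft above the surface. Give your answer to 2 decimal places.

7.55 m/s

Log law: V ∝ ln(z/z₀). From the pair, with r = V₁/V₂ = 0.75071,
ln z₀ = (ln z₁ − r·ln z₂)/(1 − r) = (4.4659 − 0.75071×6.1964)/0.24929 = -0.7454 → z₀ = 0.4746 ft
V₃ = V₁ · ln(z₃/z₀)/ln(z₁/z₀) = 5.3 × 7.4224/5.2113 = 7.5488 m/s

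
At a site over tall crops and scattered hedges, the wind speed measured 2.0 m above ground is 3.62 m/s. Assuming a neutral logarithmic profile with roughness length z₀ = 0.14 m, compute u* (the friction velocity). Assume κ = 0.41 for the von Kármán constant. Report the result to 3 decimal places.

u* ≈ 0.558 m/s

Log law: V(z) = (u*/κ) · ln(z/z₀) ⇒ u* = κ · V / ln(z/z₀)
u* = 0.41 × 3.62 / ln(2.0/0.14) = 0.41 × 3.62 / 2.6593
   = 1.4842 / 2.6593 = 0.5581 m/s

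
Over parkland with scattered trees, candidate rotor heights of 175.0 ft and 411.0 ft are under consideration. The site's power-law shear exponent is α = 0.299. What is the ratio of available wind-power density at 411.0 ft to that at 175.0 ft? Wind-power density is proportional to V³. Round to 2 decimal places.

Speed ratio: V_B/V_A = (z_B/z_A)^α = (411.0/175.0)^0.299 = (2.3486)^0.299 = 1.29083
Power-density ratio: P_B/P_A = (V_B/V_A)³ = (1.29083)³ = 2.15085

2.15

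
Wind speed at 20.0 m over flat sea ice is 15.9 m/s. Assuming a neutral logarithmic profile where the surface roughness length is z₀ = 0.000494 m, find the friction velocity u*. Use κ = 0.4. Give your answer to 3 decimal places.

Log law: V(z) = (u*/κ) · ln(z/z₀) ⇒ u* = κ · V / ln(z/z₀)
u* = 0.4 × 15.9 / ln(20.0/0.000494) = 0.4 × 15.9 / 10.6087
   = 6.3600 / 10.6087 = 0.5995 m/s

u* ≈ 0.600 m/s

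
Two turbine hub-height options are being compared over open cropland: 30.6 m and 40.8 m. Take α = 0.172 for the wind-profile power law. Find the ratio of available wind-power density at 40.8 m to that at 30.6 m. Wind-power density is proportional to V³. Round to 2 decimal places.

1.16

Speed ratio: V_B/V_A = (z_B/z_A)^α = (40.8/30.6)^0.172 = (1.3333)^0.172 = 1.05073
Power-density ratio: P_B/P_A = (V_B/V_A)³ = (1.05073)³ = 1.16003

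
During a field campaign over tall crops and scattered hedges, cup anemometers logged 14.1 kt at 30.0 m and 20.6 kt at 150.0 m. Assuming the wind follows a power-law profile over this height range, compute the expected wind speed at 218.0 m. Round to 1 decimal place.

First find α: α = ln(V₂/V₁)/ln(z₂/z₁) = ln(20.6/14.1)/ln(150.0/30.0) = 0.37912/1.60944 = 0.2356
Extrapolate from 150.0 m to 218.0 m: V₃ = 20.6 × (218.0/150.0)^0.2356 = 20.6 × 1.0921 = 22.4964 kt

22.5 kt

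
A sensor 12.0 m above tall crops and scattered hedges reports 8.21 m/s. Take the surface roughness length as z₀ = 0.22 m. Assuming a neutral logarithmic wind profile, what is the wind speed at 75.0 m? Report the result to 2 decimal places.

Log law: V(z) ∝ ln(z/z₀), so V₂/V₁ = ln(z₂/z₀) / ln(z₁/z₀).
ln(75.0/0.22) = 5.8316, ln(12.0/0.22) = 3.9990
V₂ = 8.21 × 5.8316/3.9990 = 8.21 × 1.4583 = 11.9723 m/s

11.97 m/s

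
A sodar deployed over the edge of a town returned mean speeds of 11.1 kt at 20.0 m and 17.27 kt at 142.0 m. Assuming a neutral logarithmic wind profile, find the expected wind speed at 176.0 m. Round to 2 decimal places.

Log law: V ∝ ln(z/z₀). From the pair, with r = V₁/V₂ = 0.64273,
ln z₀ = (ln z₁ − r·ln z₂)/(1 − r) = (2.9957 − 0.64273×4.9558)/0.35727 = -0.5305 → z₀ = 0.5883 m
V₃ = V₁ · ln(z₃/z₀)/ln(z₁/z₀) = 11.1 × 5.7010/3.5263 = 17.9457 kt

17.95 kt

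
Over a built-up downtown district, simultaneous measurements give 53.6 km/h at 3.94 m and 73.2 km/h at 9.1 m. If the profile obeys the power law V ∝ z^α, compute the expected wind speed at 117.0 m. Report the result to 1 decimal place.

First find α: α = ln(V₂/V₁)/ln(z₂/z₁) = ln(73.2/53.6)/ln(9.1/3.94) = 0.31165/0.83709 = 0.3723
Extrapolate from 9.1 m to 117.0 m: V₃ = 73.2 × (117.0/9.1)^0.3723 = 73.2 × 2.5878 = 189.4265 km/h

189.4 km/h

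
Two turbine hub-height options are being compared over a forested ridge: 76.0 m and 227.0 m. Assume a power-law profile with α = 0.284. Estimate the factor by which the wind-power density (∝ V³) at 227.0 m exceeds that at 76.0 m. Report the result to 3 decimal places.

Speed ratio: V_B/V_A = (z_B/z_A)^α = (227.0/76.0)^0.284 = (2.9868)^0.284 = 1.36446
Power-density ratio: P_B/P_A = (V_B/V_A)³ = (1.36446)³ = 2.54028

2.540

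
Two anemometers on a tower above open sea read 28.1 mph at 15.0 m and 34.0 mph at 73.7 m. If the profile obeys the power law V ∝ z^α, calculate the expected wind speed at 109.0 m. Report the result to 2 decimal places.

35.63 mph

First find α: α = ln(V₂/V₁)/ln(z₂/z₁) = ln(34.0/28.1)/ln(73.7/15.0) = 0.19059/1.59195 = 0.1197
Extrapolate from 73.7 m to 109.0 m: V₃ = 34.0 × (109.0/73.7)^0.1197 = 34.0 × 1.0480 = 35.6309 mph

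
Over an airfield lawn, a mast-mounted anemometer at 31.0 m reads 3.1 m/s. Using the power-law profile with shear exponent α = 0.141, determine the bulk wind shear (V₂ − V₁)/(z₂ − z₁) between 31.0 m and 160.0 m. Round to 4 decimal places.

0.0063 m/s/m

Power law: V₂ = V₁ · (z₂/z₁)^α = 3.1 × (5.1613)^0.141 = 3.9072 m/s
ΔV/Δz = (3.9072 − 3.1)/(160.0 − 31.0) = 0.8072/129.0000 = 0.00626 m/s/m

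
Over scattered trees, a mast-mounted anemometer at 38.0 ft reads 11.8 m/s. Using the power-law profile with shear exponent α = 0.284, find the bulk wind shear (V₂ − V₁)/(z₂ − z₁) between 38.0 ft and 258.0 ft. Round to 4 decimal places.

Power law: V₂ = V₁ · (z₂/z₁)^α = 11.8 × (6.7895)^0.284 = 20.3293 m/s
ΔV/Δz = (20.3293 − 11.8)/(258.0 − 38.0) = 8.5293/220.0000 = 0.03877 m/s/ft

0.0388 m/s/ft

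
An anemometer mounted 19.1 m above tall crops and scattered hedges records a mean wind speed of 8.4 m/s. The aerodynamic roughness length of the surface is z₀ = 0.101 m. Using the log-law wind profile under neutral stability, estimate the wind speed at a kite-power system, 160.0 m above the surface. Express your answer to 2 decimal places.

11.81 m/s

Log law: V(z) ∝ ln(z/z₀), so V₂/V₁ = ln(z₂/z₀) / ln(z₁/z₀).
ln(160.0/0.101) = 7.3678, ln(19.1/0.101) = 5.2423
V₂ = 8.4 × 7.3678/5.2423 = 8.4 × 1.4054 = 11.8058 m/s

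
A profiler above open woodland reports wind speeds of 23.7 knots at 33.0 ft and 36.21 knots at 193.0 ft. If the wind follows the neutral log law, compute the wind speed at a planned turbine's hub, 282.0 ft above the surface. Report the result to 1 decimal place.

38.9 knots

Log law: V ∝ ln(z/z₀). From the pair, with r = V₁/V₂ = 0.65452,
ln z₀ = (ln z₁ − r·ln z₂)/(1 − r) = (3.4965 − 0.65452×5.2627)/0.34548 = 0.1505 → z₀ = 1.162 ft
V₃ = V₁ · ln(z₃/z₀)/ln(z₁/z₀) = 23.7 × 5.4914/3.3460 = 38.8960 knots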